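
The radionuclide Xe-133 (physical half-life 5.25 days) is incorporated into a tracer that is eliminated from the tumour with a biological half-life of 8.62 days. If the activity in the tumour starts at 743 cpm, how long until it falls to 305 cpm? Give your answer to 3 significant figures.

4.19 days

1/t_eff = 1/t_phys + 1/t_biol = 1/5.25 + 1/8.62 = 0.30649 per day.
t_eff = 5.25 × 8.62 / (5.25 + 8.62) ≈ 3.2628 days.
n = log₂(743/305) ≈ 1.2846; t = 1.2846 × 3.2628 ≈ 4.1912 days.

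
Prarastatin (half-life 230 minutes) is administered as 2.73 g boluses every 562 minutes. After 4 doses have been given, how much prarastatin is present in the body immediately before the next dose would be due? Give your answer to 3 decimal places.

0.614 g

The 4 doses were given 2248, 1686, 1124, 562 minutes ago.
Total = 2.73·(1/2)^(2248/230) + 2.73·(1/2)^(1686/230) + 2.73·(1/2)^(1124/230) + 2.73·(1/2)^(562/230)
      = 0.0031183 + 0.016962 + 0.092266 + 0.50188 ≈ 0.61423 g.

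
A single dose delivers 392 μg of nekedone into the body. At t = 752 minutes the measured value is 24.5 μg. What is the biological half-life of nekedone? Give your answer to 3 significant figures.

A/A₀ = 24.5/392 ≈ 0.0625.
n = log₂(16) ≈ 4 half-lives elapsed in 752 minutes.
t½ = 752/4 ≈ 188 minutes.

188 minutes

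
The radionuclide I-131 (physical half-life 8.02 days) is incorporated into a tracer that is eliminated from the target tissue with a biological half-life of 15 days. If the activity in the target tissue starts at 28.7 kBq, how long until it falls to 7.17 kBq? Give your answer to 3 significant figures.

10.5 days

1/t_eff = 1/t_phys + 1/t_biol = 1/8.02 + 1/15 = 0.19135 per day.
t_eff = 8.02 × 15 / (8.02 + 15) ≈ 5.2259 days.
n = log₂(28.7/7.17) ≈ 2.001; t = 2.001 × 5.2259 ≈ 10.457 days.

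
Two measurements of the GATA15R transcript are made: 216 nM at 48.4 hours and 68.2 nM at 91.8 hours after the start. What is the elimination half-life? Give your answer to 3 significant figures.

Over Δt = 91.8 − 48.4 = 43.4 hours, the level fell by a factor of 216/68.2 ≈ 3.1672.
n = log₂(3.1672) ≈ 1.6632 half-lives, so t½ = 43.4/1.6632 ≈ 26.094 hours.

26.1 hours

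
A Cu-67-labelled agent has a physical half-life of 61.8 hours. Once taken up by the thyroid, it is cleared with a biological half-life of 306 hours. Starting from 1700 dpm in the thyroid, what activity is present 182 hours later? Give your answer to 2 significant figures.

1/t_eff = 1/t_phys + 1/t_biol = 1/61.8 + 1/306 = 0.019449 per hour.
t_eff = 61.8 × 306 / (61.8 + 306) ≈ 51.416 hours.
Remaining = 1700 × (1/2)^(182/51.416) = 1700 × (1/2)^3.5398 ≈ 146.18 dpm.

150 dpm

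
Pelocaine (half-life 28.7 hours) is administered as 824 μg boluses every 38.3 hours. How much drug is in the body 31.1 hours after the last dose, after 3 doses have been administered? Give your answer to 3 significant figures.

The 3 doses were given 107.7, 69.4, 31.1 hours ago.
Total = 824·(1/2)^(107.7/28.7) + 824·(1/2)^(69.4/28.7) + 824·(1/2)^(31.1/28.7)
      = 61.133 + 154.17 + 388.8 ≈ 604.1 μg.

604 μg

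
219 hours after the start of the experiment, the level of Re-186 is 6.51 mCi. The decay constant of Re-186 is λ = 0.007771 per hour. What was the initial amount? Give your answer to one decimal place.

35.7 mCi

t½ = ln 2 / λ = 0.69315 / 0.007771 ≈ 89.197 hours.
Number of half-lives elapsed: n = 219/89.197 ≈ 2.4552.
A₀ = A × 2^n = 6.51 × 2^2.4552 = 6.51 × 5.4841 ≈ 35.701 mCi.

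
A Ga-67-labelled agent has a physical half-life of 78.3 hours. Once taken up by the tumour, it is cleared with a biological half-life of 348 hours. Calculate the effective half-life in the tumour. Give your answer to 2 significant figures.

1/t_eff = 1/t_phys + 1/t_biol = 1/78.3 + 1/348 = 0.015645 per hour.
t_eff = 78.3 × 348 / (78.3 + 348) ≈ 63.918 hours.

64 hours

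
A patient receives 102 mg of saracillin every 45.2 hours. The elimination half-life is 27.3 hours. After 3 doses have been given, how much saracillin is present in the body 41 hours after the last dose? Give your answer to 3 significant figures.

51.1 mg

The 3 doses were given 131.4, 86.2, 41 hours ago.
Total = 102·(1/2)^(131.4/27.3) + 102·(1/2)^(86.2/27.3) + 102·(1/2)^(41/27.3)
      = 3.6282 + 11.431 + 36.017 ≈ 51.076 mg.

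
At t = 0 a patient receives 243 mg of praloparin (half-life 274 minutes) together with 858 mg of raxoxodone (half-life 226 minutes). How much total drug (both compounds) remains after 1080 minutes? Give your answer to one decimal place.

47.1 mg

praloparin: 243 × (1/2)^(1080/274) = 243 × (1/2)^3.9416 ≈ 15.815 mg.
raxoxodone: 858 × (1/2)^(1080/226) = 858 × (1/2)^4.7788 ≈ 31.256 mg.
Total = 15.815 + 31.256 ≈ 47.071 mg.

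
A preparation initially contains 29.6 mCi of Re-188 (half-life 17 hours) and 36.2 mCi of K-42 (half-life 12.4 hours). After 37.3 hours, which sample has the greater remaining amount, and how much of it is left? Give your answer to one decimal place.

Re-188: 29.6 × (1/2)^2.1941 ≈ 6.4684 mCi.
K-42: 36.2 × (1/2)^3.0081 ≈ 4.4998 mCi.
Re-188 has more remaining, at ≈ 6.4684 mCi.

Re-188, 6.5 mCi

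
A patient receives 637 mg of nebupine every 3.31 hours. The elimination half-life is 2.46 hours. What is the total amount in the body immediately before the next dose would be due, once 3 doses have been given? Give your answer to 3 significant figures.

388 mg

The 3 doses were given 9.93, 6.62, 3.31 hours ago.
Total = 637·(1/2)^(9.93/2.46) + 637·(1/2)^(6.62/2.46) + 637·(1/2)^(3.31/2.46)
      = 38.816 + 98.639 + 250.67 ≈ 388.12 mg.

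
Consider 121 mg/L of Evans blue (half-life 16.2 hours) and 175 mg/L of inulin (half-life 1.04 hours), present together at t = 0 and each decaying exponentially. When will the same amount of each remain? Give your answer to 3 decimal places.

0.592 hours

Set 121·(1/2)^(t/16.2) = 175·(1/2)^(t/1.04).
Taking log₂: log₂(121/175) = t·(1/16.2 − 1/1.04).
log₂(0.69143) = -0.53235; 1/16.2 − 1/1.04 = -0.89981.
t = -0.53235 / -0.89981 ≈ 0.59162 hours.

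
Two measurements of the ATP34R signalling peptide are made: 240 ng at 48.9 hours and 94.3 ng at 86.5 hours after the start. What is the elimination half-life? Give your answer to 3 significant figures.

27.9 hours

Over Δt = 86.5 − 48.9 = 37.6 hours, the level fell by a factor of 240/94.3 ≈ 2.5451.
n = log₂(2.5451) ≈ 1.3477 half-lives, so t½ = 37.6/1.3477 ≈ 27.899 hours.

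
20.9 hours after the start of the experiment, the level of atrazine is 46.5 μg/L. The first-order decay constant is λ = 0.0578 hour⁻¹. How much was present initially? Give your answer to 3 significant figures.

t½ = ln 2 / λ = 0.69315 / 0.0578 ≈ 11.992 hours.
Number of half-lives elapsed: n = 20.9/11.992 ≈ 1.7428.
A₀ = A × 2^n = 46.5 × 2^1.7428 = 46.5 × 3.3469 ≈ 155.63 μg/L.

156 μg/L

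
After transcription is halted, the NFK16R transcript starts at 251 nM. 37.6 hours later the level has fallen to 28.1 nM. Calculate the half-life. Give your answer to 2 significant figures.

A/A₀ = 28.1/251 ≈ 0.11195.
n = log₂(8.9324) ≈ 3.159 half-lives elapsed in 37.6 hours.
t½ = 37.6/3.159 ≈ 11.902 hours.

12 hours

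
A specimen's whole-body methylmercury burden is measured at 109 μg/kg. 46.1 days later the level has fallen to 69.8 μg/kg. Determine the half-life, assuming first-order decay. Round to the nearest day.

72 days

A/A₀ = 69.8/109 ≈ 0.64037.
n = log₂(1.5616) ≈ 0.64303 half-lives elapsed in 46.1 days.
t½ = 46.1/0.64303 ≈ 71.692 days.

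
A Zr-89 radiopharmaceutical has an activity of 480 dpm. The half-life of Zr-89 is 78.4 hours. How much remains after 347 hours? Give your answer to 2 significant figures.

Number of half-lives: n = 347/78.4 ≈ 4.426.
Remaining = 480 × (1/2)^4.426 = 480 × 0.04652 ≈ 22.329 dpm.

22 dpm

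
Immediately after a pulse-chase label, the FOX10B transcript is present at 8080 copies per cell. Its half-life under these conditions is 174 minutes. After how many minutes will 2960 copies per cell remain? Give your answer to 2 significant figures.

Fraction remaining = 2960/8080 ≈ 0.36634.
n = log₂(8080/2960) = ln(2.7297)/ln 2 ≈ 1.4488 half-lives.
t = n × t½ = 1.4488 × 174 ≈ 252.08 minutes.

250 minutes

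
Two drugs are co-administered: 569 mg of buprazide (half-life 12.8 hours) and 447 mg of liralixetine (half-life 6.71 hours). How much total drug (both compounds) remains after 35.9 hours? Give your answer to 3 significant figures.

buprazide: 569 × (1/2)^(35.9/12.8) = 569 × (1/2)^2.8047 ≈ 81.436 mg.
liralixetine: 447 × (1/2)^(35.9/6.71) = 447 × (1/2)^5.3502 ≈ 10.958 mg.
Total = 81.436 + 10.958 ≈ 92.394 mg.

92.4 mg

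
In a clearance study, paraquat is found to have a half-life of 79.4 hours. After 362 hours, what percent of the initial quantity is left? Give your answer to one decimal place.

4.2%

n = 362/79.4 ≈ 4.5592 half-lives.
Fraction remaining = (1/2)^4.5592 ≈ 0.042418, i.e. 4.2418%.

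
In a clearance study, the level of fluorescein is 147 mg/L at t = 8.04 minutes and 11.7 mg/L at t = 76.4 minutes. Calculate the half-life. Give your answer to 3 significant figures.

18.7 minutes

Over Δt = 76.4 − 8.04 = 68.36 minutes, the level fell by a factor of 147/11.7 ≈ 12.564.
n = log₂(12.564) ≈ 3.6512 half-lives, so t½ = 68.36/3.6512 ≈ 18.722 minutes.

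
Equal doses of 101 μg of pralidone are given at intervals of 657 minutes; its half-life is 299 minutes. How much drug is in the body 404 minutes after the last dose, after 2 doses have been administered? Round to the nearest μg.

48 μg

The 2 doses were given 1061, 404 minutes ago.
Total = 101·(1/2)^(1061/299) + 101·(1/2)^(404/299)
      = 8.6321 + 39.589 ≈ 48.221 μg.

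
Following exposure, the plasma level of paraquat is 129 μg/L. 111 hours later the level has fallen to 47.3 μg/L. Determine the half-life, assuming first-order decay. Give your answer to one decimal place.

76.7 hours

A/A₀ = 47.3/129 ≈ 0.36667.
n = log₂(2.7273) ≈ 1.4475 half-lives elapsed in 111 hours.
t½ = 111/1.4475 ≈ 76.686 hours.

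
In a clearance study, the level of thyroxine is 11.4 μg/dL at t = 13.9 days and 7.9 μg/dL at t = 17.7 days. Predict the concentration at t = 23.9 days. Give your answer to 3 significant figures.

4.34 μg/dL

Over Δt = 17.7 − 13.9 = 3.8 days, the level fell by a factor of 11.4/7.9 ≈ 1.443.
n = log₂(1.443) ≈ 0.52911 half-lives, so t½ = 3.8/0.52911 ≈ 7.1819 days.
From t = 17.7 to t = 23.9: 7.9 × (1/2)^((23.9−17.7)/7.1819) ≈ 4.3426 μg/dL.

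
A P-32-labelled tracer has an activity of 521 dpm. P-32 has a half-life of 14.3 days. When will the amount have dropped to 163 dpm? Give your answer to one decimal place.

Fraction remaining = 163/521 ≈ 0.31286.
n = log₂(521/163) = ln(3.1963)/ln 2 ≈ 1.6764 half-lives.
t = n × t½ = 1.6764 × 14.3 ≈ 23.973 days.

24.0 days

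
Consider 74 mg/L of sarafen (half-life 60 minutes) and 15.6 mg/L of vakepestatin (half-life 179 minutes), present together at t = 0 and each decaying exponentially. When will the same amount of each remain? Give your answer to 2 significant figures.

Set 74·(1/2)^(t/60) = 15.6·(1/2)^(t/179).
Taking log₂: log₂(74/15.6) = t·(1/60 − 1/179).
log₂(4.7436) = 2.246; 1/60 − 1/179 = 0.01108.
t = 2.246 / 0.01108 ≈ 202.7 minutes.

200 minutes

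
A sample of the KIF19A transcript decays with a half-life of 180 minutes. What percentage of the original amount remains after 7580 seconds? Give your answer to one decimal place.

61.5%

7580 seconds = 126.333 minutes.
n = 126.333/180 ≈ 0.70185 half-lives.
Fraction remaining = (1/2)^0.70185 ≈ 0.61478, i.e. 61.478%.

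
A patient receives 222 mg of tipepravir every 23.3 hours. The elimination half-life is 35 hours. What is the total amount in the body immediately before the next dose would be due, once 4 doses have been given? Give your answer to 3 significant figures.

The 4 doses were given 93.2, 69.9, 46.6, 23.3 hours ago.
Total = 222·(1/2)^(93.2/35) + 222·(1/2)^(69.9/35) + 222·(1/2)^(46.6/35) + 222·(1/2)^(23.3/35)
      = 35.055 + 55.61 + 88.217 + 139.94 ≈ 318.83 mg.

319 mg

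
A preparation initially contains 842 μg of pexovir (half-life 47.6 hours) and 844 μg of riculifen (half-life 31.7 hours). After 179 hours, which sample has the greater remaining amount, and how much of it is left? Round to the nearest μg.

pexovir, 62 μg

pexovir: 842 × (1/2)^3.7605 ≈ 62.128 μg.
riculifen: 844 × (1/2)^5.6467 ≈ 16.847 μg.
Pexovir has more remaining, at ≈ 62.128 μg.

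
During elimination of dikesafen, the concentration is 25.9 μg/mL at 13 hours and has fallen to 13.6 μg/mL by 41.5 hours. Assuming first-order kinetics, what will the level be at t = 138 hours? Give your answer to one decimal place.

1.5 μg/mL

Over Δt = 41.5 − 13 = 28.5 hours, the level fell by a factor of 25.9/13.6 ≈ 1.9044.
n = log₂(1.9044) ≈ 0.92935 half-lives, so t½ = 28.5/0.92935 ≈ 30.667 hours.
From t = 41.5 to t = 138: 13.6 × (1/2)^((138−41.5)/30.667) ≈ 1.5356 μg/mL.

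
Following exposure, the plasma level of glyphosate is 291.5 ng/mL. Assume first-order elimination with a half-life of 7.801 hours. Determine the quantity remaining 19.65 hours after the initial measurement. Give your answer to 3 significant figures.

50.9 ng/mL

Number of half-lives: n = 19.65/7.801 ≈ 2.5189.
Remaining = 291.5 × (1/2)^2.5189 = 291.5 × 0.17447 ≈ 50.859 ng/mL.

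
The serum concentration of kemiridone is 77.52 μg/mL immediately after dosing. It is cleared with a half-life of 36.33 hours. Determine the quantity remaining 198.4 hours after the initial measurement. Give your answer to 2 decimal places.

1.76 μg/mL

Number of half-lives: n = 198.4/36.33 ≈ 5.4611.
Remaining = 77.52 × (1/2)^5.4611 = 77.52 × 0.022702 ≈ 1.7598 μg/mL.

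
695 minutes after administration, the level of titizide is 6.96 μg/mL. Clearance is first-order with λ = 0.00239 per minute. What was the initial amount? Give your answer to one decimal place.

t½ = ln 2 / λ = 0.69315 / 0.00239 ≈ 290.02 minutes.
Number of half-lives elapsed: n = 695/290.02 ≈ 2.3964.
A₀ = A × 2^n = 6.96 × 2^2.3964 = 6.96 × 5.2648 ≈ 36.643 μg/mL.

36.6 μg/mL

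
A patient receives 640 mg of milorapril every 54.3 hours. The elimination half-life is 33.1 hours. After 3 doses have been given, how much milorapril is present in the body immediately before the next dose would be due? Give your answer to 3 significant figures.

The 3 doses were given 162.9, 108.6, 54.3 hours ago.
Total = 640·(1/2)^(162.9/33.1) + 640·(1/2)^(108.6/33.1) + 640·(1/2)^(54.3/33.1)
      = 21.119 + 65.843 + 205.28 ≈ 292.24 mg.

292 mg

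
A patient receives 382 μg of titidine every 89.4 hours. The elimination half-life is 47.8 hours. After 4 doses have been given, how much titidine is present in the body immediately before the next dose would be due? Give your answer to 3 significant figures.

143 μg

The 4 doses were given 357.6, 268.2, 178.8, 89.4 hours ago.
Total = 382·(1/2)^(357.6/47.8) + 382·(1/2)^(268.2/47.8) + 382·(1/2)^(178.8/47.8) + 382·(1/2)^(89.4/47.8)
      = 2.138 + 7.8166 + 28.578 + 104.48 ≈ 143.02 μg.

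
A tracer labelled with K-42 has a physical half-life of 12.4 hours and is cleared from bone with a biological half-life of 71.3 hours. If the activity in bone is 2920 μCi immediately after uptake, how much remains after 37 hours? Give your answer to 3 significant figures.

1/t_eff = 1/t_phys + 1/t_biol = 1/12.4 + 1/71.3 = 0.09467 per hour.
t_eff = 12.4 × 71.3 / (12.4 + 71.3) ≈ 10.563 hours.
Remaining = 2920 × (1/2)^(37/10.563) = 2920 × (1/2)^3.5028 ≈ 257.59 μCi.

258 μCi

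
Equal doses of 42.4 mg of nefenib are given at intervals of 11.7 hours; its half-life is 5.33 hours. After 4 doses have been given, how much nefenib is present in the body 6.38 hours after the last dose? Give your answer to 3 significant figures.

The 4 doses were given 41.48, 29.78, 18.08, 6.38 hours ago.
Total = 42.4·(1/2)^(41.48/5.33) + 42.4·(1/2)^(29.78/5.33) + 42.4·(1/2)^(18.08/5.33) + 42.4·(1/2)^(6.38/5.33)
      = 0.19259 + 0.88194 + 4.0386 + 18.494 ≈ 23.607 mg.

23.6 mg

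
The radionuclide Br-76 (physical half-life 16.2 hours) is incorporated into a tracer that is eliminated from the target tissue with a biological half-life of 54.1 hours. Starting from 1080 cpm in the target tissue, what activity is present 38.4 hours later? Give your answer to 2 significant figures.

130 cpm

1/t_eff = 1/t_phys + 1/t_biol = 1/16.2 + 1/54.1 = 0.080213 per hour.
t_eff = 16.2 × 54.1 / (16.2 + 54.1) ≈ 12.467 hours.
Remaining = 1080 × (1/2)^(38.4/12.467) = 1080 × (1/2)^3.0802 ≈ 127.7 cpm.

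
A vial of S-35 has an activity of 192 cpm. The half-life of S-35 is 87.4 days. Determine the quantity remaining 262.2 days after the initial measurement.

Elapsed time is 3 half-lives (262.2/87.4).
Each half-life halves the amount: 192 × (1/2)^3 = 192/8 = 24 cpm.

24 cpm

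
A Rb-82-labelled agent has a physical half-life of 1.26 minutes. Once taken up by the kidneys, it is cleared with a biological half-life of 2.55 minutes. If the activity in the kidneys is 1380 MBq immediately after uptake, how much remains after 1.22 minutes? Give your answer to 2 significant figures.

1/t_eff = 1/t_phys + 1/t_biol = 1/1.26 + 1/2.55 = 1.1858 per minute.
t_eff = 1.26 × 2.55 / (1.26 + 2.55) ≈ 0.84331 minutes.
Remaining = 1380 × (1/2)^(1.22/0.84331) = 1380 × (1/2)^1.4467 ≈ 506.27 MBq.

510 MBq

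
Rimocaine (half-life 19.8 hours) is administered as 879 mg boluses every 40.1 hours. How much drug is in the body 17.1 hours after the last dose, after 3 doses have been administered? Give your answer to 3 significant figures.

The 3 doses were given 97.3, 57.2, 17.1 hours ago.
Total = 879·(1/2)^(97.3/19.8) + 879·(1/2)^(57.2/19.8) + 879·(1/2)^(17.1/19.8)
      = 29.153 + 118.67 + 483.07 ≈ 630.89 mg.

631 mg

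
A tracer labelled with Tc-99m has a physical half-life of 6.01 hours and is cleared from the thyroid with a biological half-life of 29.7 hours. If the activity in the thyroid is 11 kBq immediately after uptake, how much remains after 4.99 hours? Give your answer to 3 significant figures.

1/t_eff = 1/t_phys + 1/t_biol = 1/6.01 + 1/29.7 = 0.20006 per hour.
t_eff = 6.01 × 29.7 / (6.01 + 29.7) ≈ 4.9985 hours.
Remaining = 11 × (1/2)^(4.99/4.9985) = 11 × (1/2)^0.9983 ≈ 5.5065 kBq.

5.51 kBq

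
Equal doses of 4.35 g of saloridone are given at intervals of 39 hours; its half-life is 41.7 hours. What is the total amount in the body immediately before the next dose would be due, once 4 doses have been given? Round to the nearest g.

The 4 doses were given 156, 117, 78, 39 hours ago.
Total = 4.35·(1/2)^(156/41.7) + 4.35·(1/2)^(117/41.7) + 4.35·(1/2)^(78/41.7) + 4.35·(1/2)^(39/41.7)
      = 0.32534 + 0.62212 + 1.1896 + 2.2748 ≈ 4.4119 g.

4 g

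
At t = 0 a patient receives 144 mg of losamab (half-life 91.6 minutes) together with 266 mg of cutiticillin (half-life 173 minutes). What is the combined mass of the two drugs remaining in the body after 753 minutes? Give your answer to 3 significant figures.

losamab: 144 × (1/2)^(753/91.6) = 144 × (1/2)^8.2205 ≈ 0.48277 mg.
cutiticillin: 266 × (1/2)^(753/173) = 266 × (1/2)^4.3526 ≈ 13.02 mg.
Total = 0.48277 + 13.02 ≈ 13.503 mg.

13.5 mg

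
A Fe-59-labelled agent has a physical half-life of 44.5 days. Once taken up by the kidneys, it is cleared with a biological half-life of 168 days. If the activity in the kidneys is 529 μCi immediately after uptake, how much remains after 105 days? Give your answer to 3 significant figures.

66.8 μCi

1/t_eff = 1/t_phys + 1/t_biol = 1/44.5 + 1/168 = 0.028424 per day.
t_eff = 44.5 × 168 / (44.5 + 168) ≈ 35.181 days.
Remaining = 529 × (1/2)^(105/35.181) = 529 × (1/2)^2.9846 ≈ 66.837 μCi.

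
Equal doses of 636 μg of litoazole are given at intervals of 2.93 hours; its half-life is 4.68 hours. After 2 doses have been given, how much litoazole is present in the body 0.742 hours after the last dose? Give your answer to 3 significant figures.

The 2 doses were given 3.672, 0.742 hours ago.
Total = 636·(1/2)^(3.672/4.68) + 636·(1/2)^(0.742/4.68)
      = 369.2 + 569.81 ≈ 939.01 μg.

939 μg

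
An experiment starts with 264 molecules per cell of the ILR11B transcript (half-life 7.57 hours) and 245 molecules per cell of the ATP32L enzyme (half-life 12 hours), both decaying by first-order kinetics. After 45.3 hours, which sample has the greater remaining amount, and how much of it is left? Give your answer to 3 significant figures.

ILR11B transcript: 264 × (1/2)^5.9841 ≈ 4.1706 molecules per cell.
ATP32L enzyme: 245 × (1/2)^3.775 ≈ 17.897 molecules per cell.
ATP32L enzyme has more remaining, at ≈ 17.897 molecules per cell.

ATP32L enzyme, 17.9 molecules per cell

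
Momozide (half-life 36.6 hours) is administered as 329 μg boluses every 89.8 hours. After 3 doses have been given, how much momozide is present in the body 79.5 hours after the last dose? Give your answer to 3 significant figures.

The 3 doses were given 259.1, 169.3, 79.5 hours ago.
Total = 329·(1/2)^(259.1/36.6) + 329·(1/2)^(169.3/36.6) + 329·(1/2)^(79.5/36.6)
      = 2.433 + 13.327 + 72.999 ≈ 88.759 μg.

88.8 μg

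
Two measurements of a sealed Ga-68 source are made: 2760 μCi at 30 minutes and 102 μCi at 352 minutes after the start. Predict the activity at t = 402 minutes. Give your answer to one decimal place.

Over Δt = 352 − 30 = 322 minutes, the level fell by a factor of 2760/102 ≈ 27.059.
n = log₂(27.059) ≈ 4.758 half-lives, so t½ = 322/4.758 ≈ 67.675 minutes.
From t = 352 to t = 402: 102 × (1/2)^((402−352)/67.675) ≈ 61.121 μCi.

61.1 μCi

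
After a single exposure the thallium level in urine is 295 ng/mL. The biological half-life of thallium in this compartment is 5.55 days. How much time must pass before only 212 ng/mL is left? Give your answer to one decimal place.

2.6 days

Fraction remaining = 212/295 ≈ 0.71864.
n = log₂(295/212) = ln(1.3915)/ln 2 ≈ 0.47665 half-lives.
t = n × t½ = 0.47665 × 5.55 ≈ 2.6454 days.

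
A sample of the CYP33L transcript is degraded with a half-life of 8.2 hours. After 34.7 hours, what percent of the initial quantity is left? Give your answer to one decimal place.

n = 34.7/8.2 ≈ 4.2317 half-lives.
Fraction remaining = (1/2)^4.2317 ≈ 0.053227, i.e. 5.3227%.

5.3%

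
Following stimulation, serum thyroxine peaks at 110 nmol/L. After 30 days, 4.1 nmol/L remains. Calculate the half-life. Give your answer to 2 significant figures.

6.3 days

A/A₀ = 4.1/110 ≈ 0.037273.
n = log₂(26.829) ≈ 4.7457 half-lives elapsed in 30 days.
t½ = 30/4.7457 ≈ 6.3215 days.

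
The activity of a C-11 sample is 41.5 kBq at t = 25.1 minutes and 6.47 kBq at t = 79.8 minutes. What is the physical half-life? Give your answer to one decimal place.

20.4 minutes

Over Δt = 79.8 − 25.1 = 54.7 minutes, the level fell by a factor of 41.5/6.47 ≈ 6.4142.
n = log₂(6.4142) ≈ 2.6813 half-lives, so t½ = 54.7/2.6813 ≈ 20.401 minutes.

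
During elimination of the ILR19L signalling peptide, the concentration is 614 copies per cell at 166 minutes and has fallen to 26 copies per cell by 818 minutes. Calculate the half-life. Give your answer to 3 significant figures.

143 minutes

Over Δt = 818 − 166 = 652 minutes, the level fell by a factor of 614/26 ≈ 23.615.
n = log₂(23.615) ≈ 4.5617 half-lives, so t½ = 652/4.5617 ≈ 142.93 minutes.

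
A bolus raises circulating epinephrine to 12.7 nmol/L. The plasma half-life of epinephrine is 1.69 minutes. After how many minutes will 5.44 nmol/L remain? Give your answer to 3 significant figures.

Fraction remaining = 5.44/12.7 ≈ 0.42835.
n = log₂(12.7/5.44) = ln(2.3346)/ln 2 ≈ 1.2231 half-lives.
t = n × t½ = 1.2231 × 1.69 ≈ 2.0671 minutes.

2.07 minutes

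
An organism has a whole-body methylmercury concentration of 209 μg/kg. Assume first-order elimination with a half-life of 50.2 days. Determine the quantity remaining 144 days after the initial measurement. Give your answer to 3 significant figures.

28.6 μg/kg

Number of half-lives: n = 144/50.2 ≈ 2.8685.
Remaining = 209 × (1/2)^2.8685 = 209 × 0.13693 ≈ 28.618 μg/kg.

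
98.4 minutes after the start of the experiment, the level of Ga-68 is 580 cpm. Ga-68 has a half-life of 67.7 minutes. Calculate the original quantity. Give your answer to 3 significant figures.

1590 cpm

Number of half-lives elapsed: n = 98.4/67.7 ≈ 1.4535.
A₀ = A × 2^n = 580 × 2^1.4535 = 580 × 2.7387 ≈ 1588.4 cpm.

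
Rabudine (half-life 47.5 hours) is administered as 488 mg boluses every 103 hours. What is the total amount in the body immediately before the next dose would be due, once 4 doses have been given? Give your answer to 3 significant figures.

The 4 doses were given 412, 309, 206, 103 hours ago.
Total = 488·(1/2)^(412/47.5) + 488·(1/2)^(309/47.5) + 488·(1/2)^(206/47.5) + 488·(1/2)^(103/47.5)
      = 1.195 + 5.3721 + 24.149 + 108.56 ≈ 139.27 mg.

139 mg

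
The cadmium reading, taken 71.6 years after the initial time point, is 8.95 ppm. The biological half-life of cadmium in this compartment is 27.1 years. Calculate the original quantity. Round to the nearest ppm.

56 ppm

Number of half-lives elapsed: n = 71.6/27.1 ≈ 2.6421.
A₀ = A × 2^n = 8.95 × 2^2.6421 = 8.95 × 6.2423 ≈ 55.868 ppm.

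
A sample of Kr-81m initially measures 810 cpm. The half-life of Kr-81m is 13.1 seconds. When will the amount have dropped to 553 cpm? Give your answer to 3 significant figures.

7.21 seconds

Fraction remaining = 553/810 ≈ 0.68272.
n = log₂(810/553) = ln(1.4647)/ln 2 ≈ 0.55064 half-lives.
t = n × t½ = 0.55064 × 13.1 ≈ 7.2134 seconds.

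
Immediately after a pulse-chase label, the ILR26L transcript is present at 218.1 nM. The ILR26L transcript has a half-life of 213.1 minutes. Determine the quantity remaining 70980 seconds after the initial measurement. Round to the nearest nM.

5 nM

Convert the elapsed time: 70980 seconds = 1183 minutes.
Number of half-lives: n = 1183/213.1 ≈ 5.5514.
Remaining = 218.1 × (1/2)^5.5514 = 218.1 × 0.021324 ≈ 4.6507 nM.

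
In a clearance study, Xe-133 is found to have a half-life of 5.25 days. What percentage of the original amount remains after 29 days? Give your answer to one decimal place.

n = 29/5.25 ≈ 5.5238 half-lives.
Fraction remaining = (1/2)^5.5238 ≈ 0.021735, i.e. 2.1735%.

2.2%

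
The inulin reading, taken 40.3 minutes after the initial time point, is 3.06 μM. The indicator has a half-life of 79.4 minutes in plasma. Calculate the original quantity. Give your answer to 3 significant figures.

Number of half-lives elapsed: n = 40.3/79.4 ≈ 0.50756.
A₀ = A × 2^n = 3.06 × 2^0.50756 = 3.06 × 1.4216 ≈ 4.3502 μM.

4.35 μM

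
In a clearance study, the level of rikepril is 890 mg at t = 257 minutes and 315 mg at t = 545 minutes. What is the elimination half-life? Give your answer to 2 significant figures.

190 minutes

Over Δt = 545 − 257 = 288 minutes, the level fell by a factor of 890/315 ≈ 2.8254.
n = log₂(2.8254) ≈ 1.4985 half-lives, so t½ = 288/1.4985 ≈ 192.2 minutes.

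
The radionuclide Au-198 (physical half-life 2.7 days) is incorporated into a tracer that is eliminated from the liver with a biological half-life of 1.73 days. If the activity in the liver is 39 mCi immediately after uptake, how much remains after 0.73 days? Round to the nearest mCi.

1/t_eff = 1/t_phys + 1/t_biol = 1/2.7 + 1/1.73 = 0.94841 per day.
t_eff = 2.7 × 1.73 / (2.7 + 1.73) ≈ 1.0544 days.
Remaining = 39 × (1/2)^(0.73/1.0544) = 39 × (1/2)^0.69234 ≈ 24.135 mCi.

24 mCi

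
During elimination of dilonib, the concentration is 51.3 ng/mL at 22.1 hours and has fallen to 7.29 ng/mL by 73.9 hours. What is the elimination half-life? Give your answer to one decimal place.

Over Δt = 73.9 − 22.1 = 51.8 hours, the level fell by a factor of 51.3/7.29 ≈ 7.037.
n = log₂(7.037) ≈ 2.815 half-lives, so t½ = 51.8/2.815 ≈ 18.402 hours.

18.4 hours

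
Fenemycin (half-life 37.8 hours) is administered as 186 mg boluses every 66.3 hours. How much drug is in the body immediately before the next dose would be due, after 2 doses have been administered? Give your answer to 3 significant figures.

The 2 doses were given 132.6, 66.3 hours ago.
Total = 186·(1/2)^(132.6/37.8) + 186·(1/2)^(66.3/37.8)
      = 16.35 + 55.146 ≈ 71.496 mg.

71.5 mg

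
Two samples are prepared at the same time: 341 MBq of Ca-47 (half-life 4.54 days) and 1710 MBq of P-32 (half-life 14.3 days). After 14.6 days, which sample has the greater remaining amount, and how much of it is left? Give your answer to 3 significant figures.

P-32, 843 MBq

Ca-47: 341 × (1/2)^3.2159 ≈ 36.702 MBq.
P-32: 1710 × (1/2)^1.021 ≈ 842.66 MBq.
P-32 has more remaining, at ≈ 842.66 MBq.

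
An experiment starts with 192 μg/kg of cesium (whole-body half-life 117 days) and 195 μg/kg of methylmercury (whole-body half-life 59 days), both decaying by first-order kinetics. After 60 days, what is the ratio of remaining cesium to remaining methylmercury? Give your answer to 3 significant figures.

cesium: 192 × (1/2)^(60/117) = 192 × (1/2)^0.51282 ≈ 134.56 μg/kg.
methylmercury: 195 × (1/2)^(60/59) = 195 × (1/2)^1.0169 ≈ 96.361 μg/kg.
Ratio ≈ 134.56 / 96.361 ≈ 1.3964.

1.40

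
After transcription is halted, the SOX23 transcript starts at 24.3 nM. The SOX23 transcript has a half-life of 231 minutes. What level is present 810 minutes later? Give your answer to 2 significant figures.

2.1 nM

Number of half-lives: n = 810/231 ≈ 3.5065.
Remaining = 24.3 × (1/2)^3.5065 = 24.3 × 0.087991 ≈ 2.1382 nM.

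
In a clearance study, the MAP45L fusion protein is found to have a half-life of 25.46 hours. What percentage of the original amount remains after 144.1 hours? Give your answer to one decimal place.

2.0%

n = 144.1/25.46 ≈ 5.6599 half-lives.
Fraction remaining = (1/2)^5.6599 ≈ 0.019779, i.e. 1.9779%.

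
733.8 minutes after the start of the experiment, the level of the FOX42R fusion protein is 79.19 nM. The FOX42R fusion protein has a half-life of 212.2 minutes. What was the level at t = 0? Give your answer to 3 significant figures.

870 nM

Number of half-lives elapsed: n = 733.8/212.2 ≈ 3.4581.
A₀ = A × 2^n = 79.19 × 2^3.4581 = 79.19 × 10.99 ≈ 870.26 nM.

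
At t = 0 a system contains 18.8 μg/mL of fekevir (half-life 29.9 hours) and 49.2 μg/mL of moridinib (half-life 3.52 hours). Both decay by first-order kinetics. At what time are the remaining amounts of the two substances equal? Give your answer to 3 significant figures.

5.54 hours

Set 18.8·(1/2)^(t/29.9) = 49.2·(1/2)^(t/3.52).
Taking log₂: log₂(18.8/49.2) = t·(1/29.9 − 1/3.52).
log₂(0.38211) = -1.3879; 1/29.9 − 1/3.52 = -0.25065.
t = -1.3879 / -0.25065 ≈ 5.5374 hours.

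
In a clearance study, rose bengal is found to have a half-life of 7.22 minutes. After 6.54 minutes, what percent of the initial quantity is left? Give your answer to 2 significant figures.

53%

n = 6.54/7.22 ≈ 0.90582 half-lives.
Fraction remaining = (1/2)^0.90582 ≈ 0.53373, i.e. 53.373%.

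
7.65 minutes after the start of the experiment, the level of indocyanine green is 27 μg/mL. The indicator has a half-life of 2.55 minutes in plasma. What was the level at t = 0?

Number of half-lives elapsed: n = 7.65/2.55 ≈ 3.
A₀ = A × 2^n = 27 × 2^3 = 27 × 8 ≈ 216 μg/mL.

216 μg/mL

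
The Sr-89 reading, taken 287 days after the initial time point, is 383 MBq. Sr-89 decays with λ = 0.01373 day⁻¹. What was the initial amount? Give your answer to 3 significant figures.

t½ = ln 2 / λ = 0.69315 / 0.01373 ≈ 50.484 days.
Number of half-lives elapsed: n = 287/50.484 ≈ 5.685.
A₀ = A × 2^n = 383 × 2^5.685 = 383 × 51.445 ≈ 19703 MBq.

19700 MBq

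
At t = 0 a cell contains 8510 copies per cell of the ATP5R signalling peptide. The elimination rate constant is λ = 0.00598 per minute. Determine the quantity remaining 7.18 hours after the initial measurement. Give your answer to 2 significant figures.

650 copies per cell

t½ = ln 2 / λ = 0.69315 / 0.00598 ≈ 115.91 minutes.
Convert the elapsed time: 7.18 hours = 430.8 minutes.
Number of half-lives: n = 430.8/115.91 ≈ 3.7166.
Remaining = 8510 × (1/2)^3.7166 = 8510 × 0.076064 ≈ 647.3 copies per cell.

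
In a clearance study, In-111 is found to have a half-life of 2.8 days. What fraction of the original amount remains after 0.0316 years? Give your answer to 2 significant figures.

0.058

0.0316 years = 11.534 days.
n = 11.534/2.8 ≈ 4.1193 half-lives.
Fraction remaining = (1/2)^4.1193 ≈ 0.05754.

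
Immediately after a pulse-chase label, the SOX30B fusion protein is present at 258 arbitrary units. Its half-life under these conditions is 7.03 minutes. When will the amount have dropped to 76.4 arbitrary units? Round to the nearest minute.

Fraction remaining = 76.4/258 ≈ 0.29612.
n = log₂(258/76.4) = ln(3.377)/ln 2 ≈ 1.7557 half-lives.
t = n × t½ = 1.7557 × 7.03 ≈ 12.343 minutes.

12 minutes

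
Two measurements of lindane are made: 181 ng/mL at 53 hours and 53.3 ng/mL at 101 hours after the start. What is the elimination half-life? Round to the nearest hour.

27 hours

Over Δt = 101 − 53 = 48 hours, the level fell by a factor of 181/53.3 ≈ 3.3959.
n = log₂(3.3959) ≈ 1.7638 half-lives, so t½ = 48/1.7638 ≈ 27.214 hours.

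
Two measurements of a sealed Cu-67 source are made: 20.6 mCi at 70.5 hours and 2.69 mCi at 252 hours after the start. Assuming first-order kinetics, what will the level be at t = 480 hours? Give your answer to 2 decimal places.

0.21 mCi

Over Δt = 252 − 70.5 = 181.5 hours, the level fell by a factor of 20.6/2.69 ≈ 7.658.
n = log₂(7.658) ≈ 2.937 half-lives, so t½ = 181.5/2.937 ≈ 61.798 hours.
From t = 252 to t = 480: 2.69 × (1/2)^((480−252)/61.798) ≈ 0.20851 mCi.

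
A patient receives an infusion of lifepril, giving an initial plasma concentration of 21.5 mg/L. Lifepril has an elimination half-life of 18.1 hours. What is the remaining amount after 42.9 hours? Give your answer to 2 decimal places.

Number of half-lives: n = 42.9/18.1 ≈ 2.3702.
Remaining = 21.5 × (1/2)^2.3702 = 21.5 × 0.19342 ≈ 4.1586 mg/L.

4.16 mg/L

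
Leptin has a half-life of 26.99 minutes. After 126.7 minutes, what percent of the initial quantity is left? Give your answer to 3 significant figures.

n = 126.7/26.99 ≈ 4.6943 half-lives.
Fraction remaining = (1/2)^4.6943 ≈ 0.038625, i.e. 3.8625%.

3.86%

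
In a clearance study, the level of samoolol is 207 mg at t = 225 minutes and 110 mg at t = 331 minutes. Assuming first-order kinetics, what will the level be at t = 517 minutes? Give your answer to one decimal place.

36.3 mg

Over Δt = 331 − 225 = 106 minutes, the level fell by a factor of 207/110 ≈ 1.8818.
n = log₂(1.8818) ≈ 0.91213 half-lives, so t½ = 106/0.91213 ≈ 116.21 minutes.
From t = 331 to t = 517: 110 × (1/2)^((517−331)/116.21) ≈ 36.273 mg.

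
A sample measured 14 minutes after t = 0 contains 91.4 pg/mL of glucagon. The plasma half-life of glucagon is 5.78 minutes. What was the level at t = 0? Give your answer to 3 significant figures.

Number of half-lives elapsed: n = 14/5.78 ≈ 2.4221.
A₀ = A × 2^n = 91.4 × 2^2.4221 = 91.4 × 5.3597 ≈ 489.87 pg/mL.

490 pg/mL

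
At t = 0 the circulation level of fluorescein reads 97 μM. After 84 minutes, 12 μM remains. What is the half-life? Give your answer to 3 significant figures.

27.9 minutes

A/A₀ = 12/97 ≈ 0.12371.
n = log₂(8.0833) ≈ 3.015 half-lives elapsed in 84 minutes.
t½ = 84/3.015 ≈ 27.861 minutes.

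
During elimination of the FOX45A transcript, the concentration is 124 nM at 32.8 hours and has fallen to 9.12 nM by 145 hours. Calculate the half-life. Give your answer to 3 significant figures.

Over Δt = 145 − 32.8 = 112.2 hours, the level fell by a factor of 124/9.12 ≈ 13.596.
n = log₂(13.596) ≈ 3.7652 half-lives, so t½ = 112.2/3.7652 ≈ 29.8 hours.

29.8 hours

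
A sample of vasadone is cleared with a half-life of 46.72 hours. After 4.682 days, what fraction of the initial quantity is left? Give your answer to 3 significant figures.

0.189

4.682 days = 112.368 hours.
n = 112.368/46.72 ≈ 2.4051 half-lives.
Fraction remaining = (1/2)^2.4051 ≈ 0.18879.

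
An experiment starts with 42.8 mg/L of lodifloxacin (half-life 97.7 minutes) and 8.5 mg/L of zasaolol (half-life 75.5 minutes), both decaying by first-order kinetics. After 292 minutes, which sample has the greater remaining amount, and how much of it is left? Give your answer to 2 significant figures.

lodifloxacin: 42.8 × (1/2)^2.9887 ≈ 5.3919 mg/L.
zasaolol: 8.5 × (1/2)^3.8675 ≈ 0.58233 mg/L.
Lodifloxacin has more remaining, at ≈ 5.3919 mg/L.

lodifloxacin, 5.4 mg/L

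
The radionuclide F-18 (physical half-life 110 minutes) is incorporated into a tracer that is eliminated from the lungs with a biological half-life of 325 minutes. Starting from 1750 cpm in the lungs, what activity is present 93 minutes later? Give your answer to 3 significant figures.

1/t_eff = 1/t_phys + 1/t_biol = 1/110 + 1/325 = 0.012168 per minute.
t_eff = 110 × 325 / (110 + 325) ≈ 82.184 minutes.
Remaining = 1750 × (1/2)^(93/82.184) = 1750 × (1/2)^1.1316 ≈ 798.71 cpm.

799 cpm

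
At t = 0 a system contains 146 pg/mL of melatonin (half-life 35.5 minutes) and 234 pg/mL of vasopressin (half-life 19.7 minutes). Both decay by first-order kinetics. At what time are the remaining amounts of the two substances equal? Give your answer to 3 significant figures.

Set 146·(1/2)^(t/35.5) = 234·(1/2)^(t/19.7).
Taking log₂: log₂(146/234) = t·(1/35.5 − 1/19.7).
log₂(0.62393) = -0.68054; 1/35.5 − 1/19.7 = -0.022592.
t = -0.68054 / -0.022592 ≈ 30.123 minutes.

30.1 minutes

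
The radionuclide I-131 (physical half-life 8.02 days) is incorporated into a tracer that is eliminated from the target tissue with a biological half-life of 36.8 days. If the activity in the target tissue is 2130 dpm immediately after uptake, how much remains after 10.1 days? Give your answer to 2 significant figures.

1/t_eff = 1/t_phys + 1/t_biol = 1/8.02 + 1/36.8 = 0.15186 per day.
t_eff = 8.02 × 36.8 / (8.02 + 36.8) ≈ 6.5849 days.
Remaining = 2130 × (1/2)^(10.1/6.5849) = 2130 × (1/2)^1.5338 ≈ 735.63 dpm.

740 dpm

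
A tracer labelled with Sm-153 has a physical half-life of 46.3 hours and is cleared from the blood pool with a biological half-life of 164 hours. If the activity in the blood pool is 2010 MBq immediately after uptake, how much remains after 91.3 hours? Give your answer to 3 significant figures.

348 MBq

1/t_eff = 1/t_phys + 1/t_biol = 1/46.3 + 1/164 = 0.027696 per hour.
t_eff = 46.3 × 164 / (46.3 + 164) ≈ 36.107 hours.
Remaining = 2010 × (1/2)^(91.3/36.107) = 2010 × (1/2)^2.5286 ≈ 348.34 MBq.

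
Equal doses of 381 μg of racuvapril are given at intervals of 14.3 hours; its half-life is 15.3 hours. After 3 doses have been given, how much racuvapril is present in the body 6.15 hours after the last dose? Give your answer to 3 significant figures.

The 3 doses were given 34.75, 20.45, 6.15 hours ago.
Total = 381·(1/2)^(34.75/15.3) + 381·(1/2)^(20.45/15.3) + 381·(1/2)^(6.15/15.3)
      = 78.925 + 150.86 + 288.35 ≈ 518.13 μg.

518 μg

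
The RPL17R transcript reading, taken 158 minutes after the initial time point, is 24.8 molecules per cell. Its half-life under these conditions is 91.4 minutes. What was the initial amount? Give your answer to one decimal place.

82.2 molecules per cell

Number of half-lives elapsed: n = 158/91.4 ≈ 1.7287.
A₀ = A × 2^n = 24.8 × 2^1.7287 = 24.8 × 3.3142 ≈ 82.192 molecules per cell.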